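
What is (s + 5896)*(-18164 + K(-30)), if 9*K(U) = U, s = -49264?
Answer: 787880912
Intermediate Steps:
K(U) = U/9
(s + 5896)*(-18164 + K(-30)) = (-49264 + 5896)*(-18164 + (⅑)*(-30)) = -43368*(-18164 - 10/3) = -43368*(-54502/3) = 787880912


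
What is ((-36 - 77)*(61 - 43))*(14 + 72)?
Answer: -174924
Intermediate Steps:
((-36 - 77)*(61 - 43))*(14 + 72) = -113*18*86 = -2034*86 = -174924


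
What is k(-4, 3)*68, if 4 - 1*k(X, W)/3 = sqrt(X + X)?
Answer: 816 - 408*I*sqrt(2) ≈ 816.0 - 577.0*I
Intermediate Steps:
k(X, W) = 12 - 3*sqrt(2)*sqrt(X) (k(X, W) = 12 - 3*sqrt(X + X) = 12 - 3*sqrt(2)*sqrt(X))
k(-4, 3)*68 = (12 - 3*sqrt(2)*sqrt(-4))*68 = (12 - 3*sqrt(2)*2*I)*68 = (12 - 6*I*sqrt(2))*68 = 816 - 408*I*sqrt(2)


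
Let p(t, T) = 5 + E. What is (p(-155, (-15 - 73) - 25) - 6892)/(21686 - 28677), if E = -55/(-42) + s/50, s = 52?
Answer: 7228883/7340550 ≈ 0.98479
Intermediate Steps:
E = 2467/1050 (E = -55/(-42) + 52/50 = -55*(-1/42) + 52*(1/50) = 55/42 + 26/25 = 2467/1050 ≈ 2.3495)
p(t, T) = 7717/1050 (p(t, T) = 5 + 2467/1050 = 7717/1050)
(p(-155, (-15 - 73) - 25) - 6892)/(21686 - 28677) = (7717/1050 - 6892)/(21686 - 28677) = -7228883/1050/(-6991) = -7228883/1050*(-1/6991) = 7228883/7340550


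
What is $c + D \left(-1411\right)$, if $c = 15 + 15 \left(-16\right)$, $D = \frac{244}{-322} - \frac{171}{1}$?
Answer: $\frac{38982158}{161} \approx 2.4213 \cdot 10^{5}$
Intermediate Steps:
$D = - \frac{27653}{161}$ ($D = 244 \left(- \frac{1}{322}\right) - 171 = - \frac{122}{161} - 171 = - \frac{27653}{161} \approx -171.76$)
$c = -225$ ($c = 15 - 240 = -225$)
$c + D \left(-1411\right) = -225 - - \frac{39018383}{161} = -225 + \frac{39018383}{161} = \frac{38982158}{161}$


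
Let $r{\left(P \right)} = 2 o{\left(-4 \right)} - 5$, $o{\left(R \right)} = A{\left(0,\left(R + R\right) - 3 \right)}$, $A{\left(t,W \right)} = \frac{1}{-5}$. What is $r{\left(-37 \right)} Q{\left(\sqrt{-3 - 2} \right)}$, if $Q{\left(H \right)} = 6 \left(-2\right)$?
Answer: $\frac{324}{5} \approx 64.8$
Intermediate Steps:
$A{\left(t,W \right)} = - \frac{1}{5}$
$o{\left(R \right)} = - \frac{1}{5}$
$r{\left(P \right)} = - \frac{27}{5}$ ($r{\left(P \right)} = 2 \left(- \frac{1}{5}\right) - 5 = - \frac{2}{5} - 5 = - \frac{27}{5}$)
$Q{\left(H \right)} = -12$
$r{\left(-37 \right)} Q{\left(\sqrt{-3 - 2} \right)} = \left(- \frac{27}{5}\right) \left(-12\right) = \frac{324}{5}$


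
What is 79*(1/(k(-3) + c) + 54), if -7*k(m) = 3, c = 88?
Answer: 2615611/613 ≈ 4266.9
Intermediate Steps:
k(m) = -3/7 (k(m) = -⅐*3 = -3/7)
79*(1/(k(-3) + c) + 54) = 79*(1/(-3/7 + 88) + 54) = 79*(1/(613/7) + 54) = 79*(7/613 + 54) = 79*(33109/613) = 2615611/613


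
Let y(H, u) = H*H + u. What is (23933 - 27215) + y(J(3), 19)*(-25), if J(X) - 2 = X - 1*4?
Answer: -3782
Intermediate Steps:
J(X) = -2 + X (J(X) = 2 + (X - 1*4) = 2 + (X - 4) = 2 + (-4 + X) = -2 + X)
y(H, u) = u + H² (y(H, u) = H² + u = u + H²)
(23933 - 27215) + y(J(3), 19)*(-25) = (23933 - 27215) + (19 + (-2 + 3)²)*(-25) = -3282 + (19 + 1²)*(-25) = -3282 + (19 + 1)*(-25) = -3282 + 20*(-25) = -3282 - 500 = -3782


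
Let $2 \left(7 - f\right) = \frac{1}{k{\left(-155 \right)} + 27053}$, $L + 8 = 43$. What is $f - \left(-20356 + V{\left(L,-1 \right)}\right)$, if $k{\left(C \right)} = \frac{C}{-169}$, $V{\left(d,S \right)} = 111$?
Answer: $\frac{185188824279}{9144224} \approx 20252.0$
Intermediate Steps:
$L = 35$ ($L = -8 + 43 = 35$)
$k{\left(C \right)} = - \frac{C}{169}$ ($k{\left(C \right)} = C \left(- \frac{1}{169}\right) = - \frac{C}{169}$)
$f = \frac{64009399}{9144224}$ ($f = 7 - \frac{1}{2 \left(\left(- \frac{1}{169}\right) \left(-155\right) + 27053\right)} = 7 - \frac{1}{2 \left(\frac{155}{169} + 27053\right)} = 7 - \frac{1}{2 \cdot \frac{4572112}{169}} = 7 - \frac{169}{9144224} = \frac{64009399}{9144224} \approx 7.0$)
$f - \left(-20356 + V{\left(L,-1 \right)}\right) = \frac{64009399}{9144224} - \left(-20356 + 111\right) = \frac{64009399}{9144224} - -20245 = \frac{64009399}{9144224} + 20245 = \frac{185188824279}{9144224}$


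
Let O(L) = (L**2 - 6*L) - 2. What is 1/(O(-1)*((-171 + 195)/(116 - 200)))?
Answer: -7/10 ≈ -0.70000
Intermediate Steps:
O(L) = -2 + L**2 - 6*L
1/(O(-1)*((-171 + 195)/(116 - 200))) = 1/((-2 + (-1)**2 - 6*(-1))*((-171 + 195)/(116 - 200))) = 1/((-2 + 1 + 6)*(24/(-84))) = 1/(5*(24*(-1/84))) = 1/(5*(-2/7)) = 1/(-10/7) = -7/10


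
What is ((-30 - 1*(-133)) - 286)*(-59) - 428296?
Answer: -417499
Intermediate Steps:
((-30 - 1*(-133)) - 286)*(-59) - 428296 = ((-30 + 133) - 286)*(-59) - 428296 = (103 - 286)*(-59) - 428296 = -183*(-59) - 428296 = 10797 - 428296 = -417499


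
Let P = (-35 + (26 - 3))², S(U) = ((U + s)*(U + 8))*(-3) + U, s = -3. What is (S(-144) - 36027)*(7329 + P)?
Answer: -718506531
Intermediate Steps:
S(U) = U - 3*(-3 + U)*(8 + U) (S(U) = ((U - 3)*(U + 8))*(-3) + U = ((-3 + U)*(8 + U))*(-3) + U = -3*(-3 + U)*(8 + U) + U = U - 3*(-3 + U)*(8 + U))
P = 144 (P = (-35 + 23)² = (-12)² = 144)
(S(-144) - 36027)*(7329 + P) = ((72 - 14*(-144) - 3*(-144)²) - 36027)*(7329 + 144) = ((72 + 2016 - 3*20736) - 36027)*7473 = ((72 + 2016 - 62208) - 36027)*7473 = (-60120 - 36027)*7473 = -96147*7473 = -718506531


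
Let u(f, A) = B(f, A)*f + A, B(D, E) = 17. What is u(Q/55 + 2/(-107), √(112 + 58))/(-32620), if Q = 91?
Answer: -163659/191968700 - √170/32620 ≈ -0.0012522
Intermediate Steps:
u(f, A) = A + 17*f (u(f, A) = 17*f + A = A + 17*f)
u(Q/55 + 2/(-107), √(112 + 58))/(-32620) = (√(112 + 58) + 17*(91/55 + 2/(-107)))/(-32620) = (√170 + 17*(91*(1/55) + 2*(-1/107)))*(-1/32620) = (√170 + 17*(91/55 - 2/107))*(-1/32620) = (√170 + 17*(9627/5885))*(-1/32620) = (√170 + 163659/5885)*(-1/32620) = (163659/5885 + √170)*(-1/32620) = -163659/191968700 - √170/32620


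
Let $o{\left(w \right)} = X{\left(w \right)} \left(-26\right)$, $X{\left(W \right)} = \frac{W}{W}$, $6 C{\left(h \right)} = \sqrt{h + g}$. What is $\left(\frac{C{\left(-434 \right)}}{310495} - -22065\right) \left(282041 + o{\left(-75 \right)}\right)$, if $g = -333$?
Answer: $6222660975 + \frac{18801 i \sqrt{767}}{124198} \approx 6.2227 \cdot 10^{9} + 4.1924 i$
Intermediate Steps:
$C{\left(h \right)} = \frac{\sqrt{-333 + h}}{6}$ ($C{\left(h \right)} = \frac{\sqrt{h - 333}}{6} = \frac{\sqrt{-333 + h}}{6}$)
$X{\left(W \right)} = 1$
$o{\left(w \right)} = -26$ ($o{\left(w \right)} = 1 \left(-26\right) = -26$)
$\left(\frac{C{\left(-434 \right)}}{310495} - -22065\right) \left(282041 + o{\left(-75 \right)}\right) = \left(\frac{\frac{1}{6} \sqrt{-333 - 434}}{310495} - -22065\right) \left(282041 - 26\right) = \left(\frac{\sqrt{-767}}{6} \cdot \frac{1}{310495} + \left(22152 - 87\right)\right) 282015 = \left(\frac{i \sqrt{767}}{6} \cdot \frac{1}{310495} + 22065\right) 282015 = \left(\frac{i \sqrt{767}}{1862970} + 22065\right) 282015 = \left(22065 + \frac{i \sqrt{767}}{1862970}\right) 282015 = 6222660975 + \frac{18801 i \sqrt{767}}{124198}$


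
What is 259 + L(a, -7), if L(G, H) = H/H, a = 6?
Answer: 260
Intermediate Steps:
L(G, H) = 1
259 + L(a, -7) = 259 + 1 = 260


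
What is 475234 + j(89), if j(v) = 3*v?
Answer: 475501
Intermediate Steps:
475234 + j(89) = 475234 + 3*89 = 475234 + 267 = 475501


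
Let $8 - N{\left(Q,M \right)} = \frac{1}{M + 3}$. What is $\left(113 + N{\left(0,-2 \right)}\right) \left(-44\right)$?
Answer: $-5280$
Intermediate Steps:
$N{\left(Q,M \right)} = 8 - \frac{1}{3 + M}$ ($N{\left(Q,M \right)} = 8 - \frac{1}{M + 3} = 8 - \frac{1}{3 + M}$)
$\left(113 + N{\left(0,-2 \right)}\right) \left(-44\right) = \left(113 + \frac{23 + 8 \left(-2\right)}{3 - 2}\right) \left(-44\right) = \left(113 + \frac{23 - 16}{1}\right) \left(-44\right) = \left(113 + 1 \cdot 7\right) \left(-44\right) = \left(113 + 7\right) \left(-44\right) = 120 \left(-44\right) = -5280$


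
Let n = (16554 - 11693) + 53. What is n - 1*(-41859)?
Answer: 46773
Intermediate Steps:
n = 4914 (n = 4861 + 53 = 4914)
n - 1*(-41859) = 4914 - 1*(-41859) = 4914 + 41859 = 46773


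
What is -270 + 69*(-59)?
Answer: -4341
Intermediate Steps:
-270 + 69*(-59) = -270 - 4071 = -4341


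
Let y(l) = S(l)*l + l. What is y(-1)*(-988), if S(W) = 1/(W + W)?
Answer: 494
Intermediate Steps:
S(W) = 1/(2*W)
y(l) = ½ + l (y(l) = (1/(2*l))*l + l = ½ + l)
y(-1)*(-988) = (½ - 1)*(-988) = -½*(-988) = 494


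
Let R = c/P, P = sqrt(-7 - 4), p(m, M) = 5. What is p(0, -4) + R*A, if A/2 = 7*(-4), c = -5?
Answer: 5 - 280*I*sqrt(11)/11 ≈ 5.0 - 84.423*I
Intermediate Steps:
P = I*sqrt(11) (P = sqrt(-11) = I*sqrt(11) ≈ 3.3166*I)
R = 5*I*sqrt(11)/11 (R = -5*(-I*sqrt(11)/11) = -(-5)*I*sqrt(11)/11 = 5*I*sqrt(11)/11 ≈ 1.5076*I)
A = -56 (A = 2*(7*(-4)) = 2*(-28) = -56)
p(0, -4) + R*A = 5 + (5*I*sqrt(11)/11)*(-56) = 5 - 280*I*sqrt(11)/11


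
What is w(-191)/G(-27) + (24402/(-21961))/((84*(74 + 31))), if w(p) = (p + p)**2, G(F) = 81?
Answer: 32046367399/17788410 ≈ 1801.5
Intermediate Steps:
w(p) = 4*p**2 (w(p) = (2*p)**2 = 4*p**2)
w(-191)/G(-27) + (24402/(-21961))/((84*(74 + 31))) = (4*(-191)**2)/81 + (24402/(-21961))/((84*(74 + 31))) = (4*36481)*(1/81) + (24402*(-1/21961))/((84*105)) = 145924*(1/81) - 24402/21961/8820 = 145924/81 - 24402/21961*1/8820 = 145924/81 - 83/658830 = 32046367399/17788410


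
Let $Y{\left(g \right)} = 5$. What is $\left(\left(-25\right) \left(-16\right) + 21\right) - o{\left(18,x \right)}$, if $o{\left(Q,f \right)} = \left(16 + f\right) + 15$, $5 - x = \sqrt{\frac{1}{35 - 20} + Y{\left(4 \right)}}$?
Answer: $385 + \frac{2 \sqrt{285}}{15} \approx 387.25$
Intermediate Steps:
$x = 5 - \frac{2 \sqrt{285}}{15}$ ($x = 5 - \sqrt{\frac{1}{35 - 20} + 5} = 5 - \sqrt{\frac{1}{15} + 5} = 5 - \sqrt{\frac{76}{15}} = 5 - \frac{2 \sqrt{285}}{15} \approx 2.7491$)
$o{\left(Q,f \right)} = 31 + f$
$\left(\left(-25\right) \left(-16\right) + 21\right) - o{\left(18,x \right)} = \left(\left(-25\right) \left(-16\right) + 21\right) - \left(31 + \left(5 - \frac{2 \sqrt{285}}{15}\right)\right) = \left(400 + 21\right) - \left(36 - \frac{2 \sqrt{285}}{15}\right) = 421 - \left(36 - \frac{2 \sqrt{285}}{15}\right) = 385 + \frac{2 \sqrt{285}}{15}$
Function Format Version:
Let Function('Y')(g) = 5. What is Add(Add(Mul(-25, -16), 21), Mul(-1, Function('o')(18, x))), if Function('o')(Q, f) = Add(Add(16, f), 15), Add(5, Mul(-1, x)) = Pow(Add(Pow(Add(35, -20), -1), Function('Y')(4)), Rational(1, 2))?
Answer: Add(385, Mul(Rational(2, 15), Pow(285, Rational(1, 2)))) ≈ 387.25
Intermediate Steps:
x = Add(5, Mul(Rational(-2, 15), Pow(285, Rational(1, 2)))) (x = Add(5, Mul(-1, Pow(Add(Pow(Add(35, -20), -1), 5), Rational(1, 2)))) = Add(5, Mul(-1, Pow(Add(Pow(15, -1), 5), Rational(1, 2)))) = Add(5, Mul(-1, Pow(Add(Rational(1, 15), 5), Rational(1, 2)))) = Add(5, Mul(-1, Pow(Rational(76, 15), Rational(1, 2)))) = Add(5, Mul(-1, Mul(Rational(2, 15), Pow(285, Rational(1, 2))))) = Add(5, Mul(Rational(-2, 15), Pow(285, Rational(1, 2)))) ≈ 2.7491)
Function('o')(Q, f) = Add(31, f)
Add(Add(Mul(-25, -16), 21), Mul(-1, Function('o')(18, x))) = Add(Add(Mul(-25, -16), 21), Mul(-1, Add(31, Add(5, Mul(Rational(-2, 15), Pow(285, Rational(1, 2))))))) = Add(Add(400, 21), Mul(-1, Add(36, Mul(Rational(-2, 15), Pow(285, Rational(1, 2)))))) = Add(421, Add(-36, Mul(Rational(2, 15), Pow(285, Rational(1, 2))))) = Add(385, Mul(Rational(2, 15), Pow(285, Rational(1, 2))))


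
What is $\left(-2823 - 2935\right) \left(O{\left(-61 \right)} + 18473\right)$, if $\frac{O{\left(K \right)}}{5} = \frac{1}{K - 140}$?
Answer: $- \frac{21379845544}{201} \approx -1.0637 \cdot 10^{8}$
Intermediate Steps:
$O{\left(K \right)} = \frac{5}{-140 + K}$ ($O{\left(K \right)} = \frac{5}{K - 140} = \frac{5}{-140 + K}$)
$\left(-2823 - 2935\right) \left(O{\left(-61 \right)} + 18473\right) = \left(-2823 - 2935\right) \left(\frac{5}{-140 - 61} + 18473\right) = - 5758 \left(\frac{5}{-201} + 18473\right) = - 5758 \left(5 \left(- \frac{1}{201}\right) + 18473\right) = - 5758 \left(- \frac{5}{201} + 18473\right) = \left(-5758\right) \frac{3713068}{201} = - \frac{21379845544}{201}$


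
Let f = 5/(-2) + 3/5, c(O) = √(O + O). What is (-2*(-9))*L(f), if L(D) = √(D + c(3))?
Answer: 9*√(-190 + 100*√6)/5 ≈ 13.343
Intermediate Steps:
c(O) = √2*√O (c(O) = √(2*O) = √2*√O)
f = -19/10 (f = 5*(-½) + 3*(⅕) = -5/2 + ⅗ = -19/10 ≈ -1.9000)
L(D) = √(D + √6) (L(D) = √(D + √2*√3) = √(D + √6))
(-2*(-9))*L(f) = (-2*(-9))*√(-19/10 + √6) = 18*√(-19/10 + √6)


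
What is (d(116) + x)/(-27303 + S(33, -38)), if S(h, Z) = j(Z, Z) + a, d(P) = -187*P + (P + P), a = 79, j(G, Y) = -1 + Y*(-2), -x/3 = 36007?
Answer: 129481/27149 ≈ 4.7693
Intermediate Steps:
x = -108021 (x = -3*36007 = -108021)
j(G, Y) = -1 - 2*Y
d(P) = -185*P (d(P) = -187*P + 2*P = -185*P)
S(h, Z) = 78 - 2*Z (S(h, Z) = (-1 - 2*Z) + 79 = 78 - 2*Z)
(d(116) + x)/(-27303 + S(33, -38)) = (-185*116 - 108021)/(-27303 + (78 - 2*(-38))) = (-21460 - 108021)/(-27303 + (78 + 76)) = -129481/(-27303 + 154) = -129481/(-27149) = -129481*(-1/27149) = 129481/27149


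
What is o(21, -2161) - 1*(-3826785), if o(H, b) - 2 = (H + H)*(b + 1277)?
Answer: 3789659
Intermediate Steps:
o(H, b) = 2 + 2*H*(1277 + b) (o(H, b) = 2 + (H + H)*(b + 1277) = 2 + (2*H)*(1277 + b) = 2 + 2*H*(1277 + b))
o(21, -2161) - 1*(-3826785) = (2 + 2554*21 + 2*21*(-2161)) - 1*(-3826785) = (2 + 53634 - 90762) + 3826785 = -37126 + 3826785 = 3789659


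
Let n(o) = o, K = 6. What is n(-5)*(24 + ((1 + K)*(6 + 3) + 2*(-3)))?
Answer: -405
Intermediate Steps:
n(-5)*(24 + ((1 + K)*(6 + 3) + 2*(-3))) = -5*(24 + ((1 + 6)*(6 + 3) + 2*(-3))) = -5*(24 + (7*9 - 6)) = -5*(24 + (63 - 6)) = -5*(24 + 57) = -5*81 = -405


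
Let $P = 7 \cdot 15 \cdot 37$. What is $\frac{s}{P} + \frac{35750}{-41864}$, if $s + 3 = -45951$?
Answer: $- \frac{9291473}{732620} \approx -12.683$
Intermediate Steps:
$s = -45954$ ($s = -3 - 45951 = -45954$)
$P = 3885$ ($P = 105 \cdot 37 = 3885$)
$\frac{s}{P} + \frac{35750}{-41864} = - \frac{45954}{3885} + \frac{35750}{-41864} = \left(-45954\right) \frac{1}{3885} + 35750 \left(- \frac{1}{41864}\right) = - \frac{414}{35} - \frac{17875}{20932} = - \frac{9291473}{732620}$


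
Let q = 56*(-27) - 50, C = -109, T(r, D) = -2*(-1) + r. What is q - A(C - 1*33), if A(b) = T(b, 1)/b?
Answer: -110972/71 ≈ -1563.0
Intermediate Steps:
T(r, D) = 2 + r
q = -1562 (q = -1512 - 50 = -1562)
A(b) = (2 + b)/b
q - A(C - 1*33) = -1562 - (2 + (-109 - 1*33))/(-109 - 1*33) = -1562 - (2 + (-109 - 33))/(-109 - 33) = -1562 - (2 - 142)/(-142) = -1562 - (-1)*(-140)/142 = -1562 - 1*70/71 = -1562 - 70/71 = -110972/71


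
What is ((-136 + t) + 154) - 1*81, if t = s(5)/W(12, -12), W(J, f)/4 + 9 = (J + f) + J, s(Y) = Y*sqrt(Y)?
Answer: -63 + 5*sqrt(5)/12 ≈ -62.068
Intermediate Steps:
s(Y) = Y**(3/2)
W(J, f) = -36 + 4*f + 8*J (W(J, f) = -36 + 4*((J + f) + J) = -36 + 4*(f + 2*J) = -36 + (4*f + 8*J) = -36 + 4*f + 8*J)
t = 5*sqrt(5)/12 (t = 5**(3/2)/(-36 + 4*(-12) + 8*12) = (5*sqrt(5))/(-36 - 48 + 96) = (5*sqrt(5))/12 = (5*sqrt(5))*(1/12) = 5*sqrt(5)/12 ≈ 0.93169)
((-136 + t) + 154) - 1*81 = ((-136 + 5*sqrt(5)/12) + 154) - 1*81 = (18 + 5*sqrt(5)/12) - 81 = -63 + 5*sqrt(5)/12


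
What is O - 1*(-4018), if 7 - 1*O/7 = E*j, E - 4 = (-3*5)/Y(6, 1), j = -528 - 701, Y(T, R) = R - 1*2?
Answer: 167524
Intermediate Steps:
Y(T, R) = -2 + R (Y(T, R) = R - 2 = -2 + R)
j = -1229
E = 19 (E = 4 + (-3*5)/(-2 + 1) = 4 - 15/(-1) = 4 - 15*(-1) = 4 + 15 = 19)
O = 163506 (O = 49 - 133*(-1229) = 49 - 7*(-23351) = 49 + 163457 = 163506)
O - 1*(-4018) = 163506 - 1*(-4018) = 163506 + 4018 = 167524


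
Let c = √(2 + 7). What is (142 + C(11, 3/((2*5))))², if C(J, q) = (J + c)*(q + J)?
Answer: 2253001/25 ≈ 90120.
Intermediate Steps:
c = 3 (c = √9 = 3)
C(J, q) = (3 + J)*(J + q) (C(J, q) = (J + 3)*(q + J) = (3 + J)*(J + q))
(142 + C(11, 3/((2*5))))² = (142 + (11² + 3*11 + 3*(3/((2*5))) + 11*(3/((2*5)))))² = (142 + (121 + 33 + 3*(3/10) + 11*(3/10)))² = (142 + (121 + 33 + 9/10 + 33/10))² = (142 + 791/5)² = (1501/5)² = 2253001/25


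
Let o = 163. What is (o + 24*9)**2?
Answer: 143641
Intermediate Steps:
(o + 24*9)**2 = (163 + 24*9)**2 = (163 + 216)**2 = 379**2 = 143641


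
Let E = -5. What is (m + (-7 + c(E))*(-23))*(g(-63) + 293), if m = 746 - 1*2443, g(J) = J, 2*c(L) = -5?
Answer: -340055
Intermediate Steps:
c(L) = -5/2 (c(L) = (½)*(-5) = -5/2)
m = -1697 (m = 746 - 2443 = -1697)
(m + (-7 + c(E))*(-23))*(g(-63) + 293) = (-1697 + (-7 - 5/2)*(-23))*(-63 + 293) = (-1697 - 19/2*(-23))*230 = (-1697 + 437/2)*230 = -2957/2*230 = -340055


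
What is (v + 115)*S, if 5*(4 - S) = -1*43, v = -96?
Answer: 1197/5 ≈ 239.40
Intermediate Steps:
S = 63/5 (S = 4 - (-1)*43/5 = 4 - 1/5*(-43) = 4 + 43/5 = 63/5 ≈ 12.600)
(v + 115)*S = (-96 + 115)*(63/5) = 19*(63/5) = 1197/5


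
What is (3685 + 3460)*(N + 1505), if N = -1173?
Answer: 2372140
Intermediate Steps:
(3685 + 3460)*(N + 1505) = (3685 + 3460)*(-1173 + 1505) = 7145*332 = 2372140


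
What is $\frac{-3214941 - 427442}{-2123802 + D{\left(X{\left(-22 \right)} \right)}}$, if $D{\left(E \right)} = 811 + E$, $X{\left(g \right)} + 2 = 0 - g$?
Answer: $\frac{3642383}{2122971} \approx 1.7157$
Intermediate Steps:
$X{\left(g \right)} = -2 - g$ ($X{\left(g \right)} = -2 + \left(0 - g\right) = -2 - g$)
$\frac{-3214941 - 427442}{-2123802 + D{\left(X{\left(-22 \right)} \right)}} = \frac{-3214941 - 427442}{-2123802 + \left(811 - -20\right)} = - \frac{3642383}{-2123802 + \left(811 + \left(-2 + 22\right)\right)} = - \frac{3642383}{-2123802 + \left(811 + 20\right)} = - \frac{3642383}{-2123802 + 831} = - \frac{3642383}{-2122971} = \left(-3642383\right) \left(- \frac{1}{2122971}\right) = \frac{3642383}{2122971}$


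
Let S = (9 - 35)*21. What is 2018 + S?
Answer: 1472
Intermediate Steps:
S = -546 (S = -26*21 = -546)
2018 + S = 2018 - 546 = 1472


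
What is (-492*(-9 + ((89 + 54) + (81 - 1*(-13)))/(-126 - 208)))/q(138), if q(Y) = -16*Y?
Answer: -5781/2672 ≈ -2.1635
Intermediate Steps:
(-492*(-9 + ((89 + 54) + (81 - 1*(-13)))/(-126 - 208)))/q(138) = (-492*(-9 + ((89 + 54) + (81 - 1*(-13)))/(-126 - 208)))/((-16*138)) = -492*(-9 + (143 + (81 + 13))/(-334))/(-2208) = -492*(-9 + (143 + 94)*(-1/334))*(-1/2208) = -492*(-9 + 237*(-1/334))*(-1/2208) = -492*(-9 - 237/334)*(-1/2208) = -492*(-3243/334)*(-1/2208) = (797778/167)*(-1/2208) = -5781/2672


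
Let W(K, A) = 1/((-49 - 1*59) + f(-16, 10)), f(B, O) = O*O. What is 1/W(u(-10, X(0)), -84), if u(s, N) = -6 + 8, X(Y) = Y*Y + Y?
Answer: -8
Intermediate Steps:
f(B, O) = O²
X(Y) = Y + Y² (X(Y) = Y² + Y = Y + Y²)
u(s, N) = 2
W(K, A) = -⅛ (W(K, A) = 1/((-49 - 1*59) + 10²) = 1/((-49 - 59) + 100) = 1/(-108 + 100) = 1/(-8) = -⅛)
1/W(u(-10, X(0)), -84) = 1/(-⅛) = -8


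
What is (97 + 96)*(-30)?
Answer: -5790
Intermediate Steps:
(97 + 96)*(-30) = 193*(-30) = -5790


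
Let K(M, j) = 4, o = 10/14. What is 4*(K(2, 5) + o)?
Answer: 132/7 ≈ 18.857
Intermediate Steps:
o = 5/7 (o = 10*(1/14) = 5/7 ≈ 0.71429)
4*(K(2, 5) + o) = 4*(4 + 5/7) = 4*(33/7) = 132/7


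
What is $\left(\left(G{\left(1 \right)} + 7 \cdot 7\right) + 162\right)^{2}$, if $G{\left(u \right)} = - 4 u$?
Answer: $42849$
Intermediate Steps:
$\left(\left(G{\left(1 \right)} + 7 \cdot 7\right) + 162\right)^{2} = \left(\left(\left(-4\right) 1 + 7 \cdot 7\right) + 162\right)^{2} = \left(\left(-4 + 49\right) + 162\right)^{2} = \left(45 + 162\right)^{2} = 207^{2} = 42849$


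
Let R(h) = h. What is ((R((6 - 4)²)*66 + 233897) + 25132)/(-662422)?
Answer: -259293/662422 ≈ -0.39143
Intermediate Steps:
((R((6 - 4)²)*66 + 233897) + 25132)/(-662422) = (((6 - 4)²*66 + 233897) + 25132)/(-662422) = ((2²*66 + 233897) + 25132)*(-1/662422) = ((4*66 + 233897) + 25132)*(-1/662422) = ((264 + 233897) + 25132)*(-1/662422) = (234161 + 25132)*(-1/662422) = 259293*(-1/662422) = -259293/662422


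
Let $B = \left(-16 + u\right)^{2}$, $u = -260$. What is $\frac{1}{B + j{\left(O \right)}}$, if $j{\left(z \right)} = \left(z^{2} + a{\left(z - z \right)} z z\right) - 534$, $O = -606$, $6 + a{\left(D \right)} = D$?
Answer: $- \frac{1}{1760538} \approx -5.6801 \cdot 10^{-7}$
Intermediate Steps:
$a{\left(D \right)} = -6 + D$
$B = 76176$ ($B = \left(-16 - 260\right)^{2} = \left(-276\right)^{2} = 76176$)
$j{\left(z \right)} = -534 - 5 z^{2}$ ($j{\left(z \right)} = \left(z^{2} + \left(-6 + \left(z - z\right)\right) z z\right) - 534 = \left(z^{2} + \left(-6 + 0\right) z z\right) - 534 = \left(z^{2} + - 6 z z\right) - 534 = \left(z^{2} - 6 z^{2}\right) - 534 = - 5 z^{2} - 534 = -534 - 5 z^{2}$)
$\frac{1}{B + j{\left(O \right)}} = \frac{1}{76176 - \left(534 + 5 \left(-606\right)^{2}\right)} = \frac{1}{76176 - 1836714} = \frac{1}{-1760538} = - \frac{1}{1760538}$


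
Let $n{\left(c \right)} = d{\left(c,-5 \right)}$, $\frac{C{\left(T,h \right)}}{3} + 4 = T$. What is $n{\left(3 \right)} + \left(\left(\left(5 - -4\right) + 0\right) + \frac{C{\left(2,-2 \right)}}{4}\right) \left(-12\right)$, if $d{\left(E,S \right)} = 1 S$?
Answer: $-95$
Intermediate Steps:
$C{\left(T,h \right)} = -12 + 3 T$
$d{\left(E,S \right)} = S$
$n{\left(c \right)} = -5$
$n{\left(3 \right)} + \left(\left(\left(5 - -4\right) + 0\right) + \frac{C{\left(2,-2 \right)}}{4}\right) \left(-12\right) = -5 + \left(\left(\left(5 - -4\right) + 0\right) + \frac{-12 + 3 \cdot 2}{4}\right) \left(-12\right) = -5 + \left(\left(\left(5 + 4\right) + 0\right) + \left(-12 + 6\right) \frac{1}{4}\right) \left(-12\right) = -5 + \left(\left(9 + 0\right) - \frac{3}{2}\right) \left(-12\right) = -5 + \left(9 - \frac{3}{2}\right) \left(-12\right) = -5 + \frac{15}{2} \left(-12\right) = -5 - 90 = -95$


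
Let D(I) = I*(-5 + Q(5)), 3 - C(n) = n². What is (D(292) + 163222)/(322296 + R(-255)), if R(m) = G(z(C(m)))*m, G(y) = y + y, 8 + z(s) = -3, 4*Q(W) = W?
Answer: 162127/327906 ≈ 0.49443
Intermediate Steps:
C(n) = 3 - n²
Q(W) = W/4
z(s) = -11 (z(s) = -8 - 3 = -11)
D(I) = -15*I/4 (D(I) = I*(-5 + (¼)*5) = I*(-5 + 5/4) = I*(-15/4) = -15*I/4)
G(y) = 2*y
R(m) = -22*m (R(m) = (2*(-11))*m = -22*m)
(D(292) + 163222)/(322296 + R(-255)) = (-15/4*292 + 163222)/(322296 - 22*(-255)) = (-1095 + 163222)/(322296 + 5610) = 162127/327906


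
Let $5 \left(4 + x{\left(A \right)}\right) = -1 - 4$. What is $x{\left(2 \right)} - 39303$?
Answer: $-39308$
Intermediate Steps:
$x{\left(A \right)} = -5$ ($x{\left(A \right)} = -4 + \frac{-1 - 4}{5} = -4 + \frac{1}{5} \left(-5\right) = -4 - 1 = -5$)
$x{\left(2 \right)} - 39303 = -5 - 39303 = -39308$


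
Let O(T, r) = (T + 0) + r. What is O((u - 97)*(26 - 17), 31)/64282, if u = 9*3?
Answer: -599/64282 ≈ -0.0093183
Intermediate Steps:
u = 27
O(T, r) = T + r
O((u - 97)*(26 - 17), 31)/64282 = ((27 - 97)*(26 - 17) + 31)/64282 = (-70*9 + 31)*(1/64282) = (-630 + 31)*(1/64282) = -599*1/64282 = -599/64282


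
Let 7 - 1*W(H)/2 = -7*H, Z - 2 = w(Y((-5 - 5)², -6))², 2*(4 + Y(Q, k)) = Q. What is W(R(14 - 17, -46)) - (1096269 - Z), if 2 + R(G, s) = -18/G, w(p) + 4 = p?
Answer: -1094433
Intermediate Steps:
Y(Q, k) = -4 + Q/2
w(p) = -4 + p
R(G, s) = -2 - 18/G
Z = 1766 (Z = 2 + (-4 + (-4 + (-5 - 5)²/2))² = 2 + (-4 + (-4 + (½)*(-10)²))² = 2 + (-4 + (-4 + (½)*100))² = 2 + (-4 + (-4 + 50))² = 2 + (-4 + 46)² = 2 + 42² = 2 + 1764 = 1766)
W(H) = 14 + 14*H (W(H) = 14 - (-14)*H = 14 + 14*H)
W(R(14 - 17, -46)) - (1096269 - Z) = (14 + 14*(-2 - 18/(14 - 17))) - (1096269 - 1*1766) = (14 + 14*(-2 - 18/(-3))) - (1096269 - 1766) = (14 + 14*(-2 - 18*(-⅓))) - 1*1094503 = (14 + 14*(-2 + 6)) - 1094503 = (14 + 14*4) - 1094503 = (14 + 56) - 1094503 = 70 - 1094503 = -1094433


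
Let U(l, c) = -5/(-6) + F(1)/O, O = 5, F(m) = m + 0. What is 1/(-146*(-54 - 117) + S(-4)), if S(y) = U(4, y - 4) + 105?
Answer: 30/752161 ≈ 3.9885e-5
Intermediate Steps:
F(m) = m
U(l, c) = 31/30 (U(l, c) = -5/(-6) + 1/5 = -5*(-⅙) + 1*(⅕) = ⅚ + ⅕ = 31/30)
S(y) = 3181/30 (S(y) = 31/30 + 105 = 3181/30)
1/(-146*(-54 - 117) + S(-4)) = 1/(-146*(-54 - 117) + 3181/30) = 1/(-146*(-171) + 3181/30) = 1/(24966 + 3181/30) = 1/(752161/30) = 30/752161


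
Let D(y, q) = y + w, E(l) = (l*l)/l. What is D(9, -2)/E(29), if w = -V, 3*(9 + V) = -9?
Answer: 21/29 ≈ 0.72414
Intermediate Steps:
E(l) = l (E(l) = l²/l = l)
V = -12 (V = -9 + (⅓)*(-9) = -9 - 3 = -12)
w = 12 (w = -1*(-12) = 12)
D(y, q) = 12 + y (D(y, q) = y + 12 = 12 + y)
D(9, -2)/E(29) = (12 + 9)/29 = 21*(1/29) = 21/29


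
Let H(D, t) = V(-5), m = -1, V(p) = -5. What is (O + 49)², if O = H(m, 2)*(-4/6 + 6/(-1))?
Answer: 61009/9 ≈ 6778.8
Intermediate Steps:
H(D, t) = -5
O = 100/3 (O = -5*(-4/6 + 6/(-1)) = -5*(-4*⅙ + 6*(-1)) = -5*(-⅔ - 6) = -5*(-20/3) = 100/3 ≈ 33.333)
(O + 49)² = (100/3 + 49)² = (247/3)² = 61009/9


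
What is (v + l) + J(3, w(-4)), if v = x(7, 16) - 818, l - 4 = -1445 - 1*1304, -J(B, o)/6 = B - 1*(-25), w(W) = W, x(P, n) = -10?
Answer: -3741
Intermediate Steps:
J(B, o) = -150 - 6*B (J(B, o) = -6*(B - 1*(-25)) = -6*(B + 25) = -6*(25 + B) = -150 - 6*B)
l = -2745 (l = 4 + (-1445 - 1*1304) = 4 + (-1445 - 1304) = 4 - 2749 = -2745)
v = -828 (v = -10 - 818 = -828)
(v + l) + J(3, w(-4)) = (-828 - 2745) + (-150 - 6*3) = -3573 + (-150 - 18) = -3573 - 168 = -3741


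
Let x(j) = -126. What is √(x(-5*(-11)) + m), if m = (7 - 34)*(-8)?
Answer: 3*√10 ≈ 9.4868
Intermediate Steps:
m = 216 (m = -27*(-8) = 216)
√(x(-5*(-11)) + m) = √(-126 + 216) = √90 = 3*√10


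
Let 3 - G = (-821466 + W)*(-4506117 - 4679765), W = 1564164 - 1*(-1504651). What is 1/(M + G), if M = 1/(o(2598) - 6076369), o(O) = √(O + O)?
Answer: 190554702492370429183070974/3933788931296760460520481331889673745417 + √1299/7867577862593520921040962663779347490834 ≈ 4.8441e-14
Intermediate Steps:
o(O) = √2*√O (o(O) = √(2*O) = √2*√O)
W = 3068815 (W = 1564164 + 1504651 = 3068815)
M = 1/(-6076369 + 2*√1299) (M = 1/(√2*√2598 - 6076369) = 1/(2*√1299 - 6076369) = 1/(-6076369 + 2*√1299) ≈ -1.6457e-7)
G = 20643882726821 (G = 3 - (-821466 + 3068815)*(-4506117 - 4679765) = 3 - 2247349*(-9185882) = 3 - 1*(-20643882726818) = 3 + 20643882726818 = 20643882726821)
1/(M + G) = 1/((-6076369/36922260218965 - 2*√1299/36922260218965) + 20643882726821) = 1/(762218809969481716732283896/36922260218965 - 2*√1299/36922260218965)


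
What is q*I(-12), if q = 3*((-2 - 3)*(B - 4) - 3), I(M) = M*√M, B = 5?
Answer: 576*I*√3 ≈ 997.66*I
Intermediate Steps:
I(M) = M^(3/2)
q = -24 (q = 3*((-2 - 3)*(5 - 4) - 3) = 3*(-5*1 - 3) = 3*(-5 - 3) = 3*(-8) = -24)
q*I(-12) = -(-576)*I*√3 = 576*I*√3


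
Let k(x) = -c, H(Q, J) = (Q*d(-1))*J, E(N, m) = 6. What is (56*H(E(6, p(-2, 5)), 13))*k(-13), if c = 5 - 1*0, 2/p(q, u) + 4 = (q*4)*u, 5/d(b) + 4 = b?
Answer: 21840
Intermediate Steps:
d(b) = 5/(-4 + b)
p(q, u) = 2/(-4 + 4*q*u) (p(q, u) = 2/(-4 + (q*4)*u) = 2/(-4 + (4*q)*u) = 2/(-4 + 4*q*u))
c = 5 (c = 5 + 0 = 5)
H(Q, J) = -J*Q (H(Q, J) = (Q*(5/(-4 - 1)))*J = (Q*(5/(-5)))*J = (Q*(5*(-1/5)))*J = (Q*(-1))*J = (-Q)*J = -J*Q)
k(x) = -5 (k(x) = -1*5 = -5)
(56*H(E(6, p(-2, 5)), 13))*k(-13) = (56*(-1*13*6))*(-5) = (56*(-78))*(-5) = -4368*(-5) = 21840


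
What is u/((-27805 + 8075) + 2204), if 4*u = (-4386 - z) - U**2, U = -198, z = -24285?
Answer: 6435/23368 ≈ 0.27538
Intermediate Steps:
u = -19305/4 (u = ((-4386 - 1*(-24285)) - 1*(-198)**2)/4 = ((-4386 + 24285) - 1*39204)/4 = (19899 - 39204)/4 = (1/4)*(-19305) = -19305/4 ≈ -4826.3)
u/((-27805 + 8075) + 2204) = -19305/(4*((-27805 + 8075) + 2204)) = -19305/(4*(-19730 + 2204)) = -19305/4/(-17526) = -19305/4*(-1/17526) = 6435/23368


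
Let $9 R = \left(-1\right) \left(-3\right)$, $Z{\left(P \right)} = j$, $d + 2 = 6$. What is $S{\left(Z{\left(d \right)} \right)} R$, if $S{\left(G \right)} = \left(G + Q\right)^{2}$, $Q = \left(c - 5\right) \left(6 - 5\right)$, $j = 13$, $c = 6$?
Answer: $\frac{196}{3} \approx 65.333$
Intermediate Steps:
$d = 4$ ($d = -2 + 6 = 4$)
$Z{\left(P \right)} = 13$
$R = \frac{1}{3}$ ($R = \frac{\left(-1\right) \left(-3\right)}{9} = \frac{1}{9} \cdot 3 = \frac{1}{3} \approx 0.33333$)
$Q = 1$ ($Q = \left(6 - 5\right) \left(6 - 5\right) = 1 \cdot 1 = 1$)
$S{\left(G \right)} = \left(1 + G\right)^{2}$ ($S{\left(G \right)} = \left(G + 1\right)^{2} = \left(1 + G\right)^{2}$)
$S{\left(Z{\left(d \right)} \right)} R = \left(1 + 13\right)^{2} \cdot \frac{1}{3} = 14^{2} \cdot \frac{1}{3} = 196 \cdot \frac{1}{3} = \frac{196}{3}$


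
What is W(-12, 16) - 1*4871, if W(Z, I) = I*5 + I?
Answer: -4775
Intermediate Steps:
W(Z, I) = 6*I (W(Z, I) = 5*I + I = 6*I)
W(-12, 16) - 1*4871 = 6*16 - 1*4871 = 96 - 4871 = -4775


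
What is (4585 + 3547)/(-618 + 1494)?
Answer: 2033/219 ≈ 9.2831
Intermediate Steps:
(4585 + 3547)/(-618 + 1494) = 8132/876 = 8132*(1/876) = 2033/219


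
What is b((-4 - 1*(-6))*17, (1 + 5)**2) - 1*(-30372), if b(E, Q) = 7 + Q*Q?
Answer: 31675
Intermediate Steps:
b(E, Q) = 7 + Q**2
b((-4 - 1*(-6))*17, (1 + 5)**2) - 1*(-30372) = (7 + ((1 + 5)**2)**2) - 1*(-30372) = (7 + (6**2)**2) + 30372 = (7 + 36**2) + 30372 = (7 + 1296) + 30372 = 1303 + 30372 = 31675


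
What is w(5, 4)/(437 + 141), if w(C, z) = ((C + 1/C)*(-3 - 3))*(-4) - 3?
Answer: 609/2890 ≈ 0.21073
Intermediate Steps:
w(C, z) = -3 + 24*C + 24/C (w(C, z) = ((C + 1/C)*(-6))*(-4) - 3 = (-6*C - 6/C)*(-4) - 3 = (24*C + 24/C) - 3 = -3 + 24*C + 24/C)
w(5, 4)/(437 + 141) = (-3 + 24*5 + 24/5)/(437 + 141) = (-3 + 120 + 24*(⅕))/578 = (-3 + 120 + 24/5)/578 = (1/578)*(609/5) = 609/2890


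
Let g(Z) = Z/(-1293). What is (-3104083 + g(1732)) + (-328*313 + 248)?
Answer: -4146004939/1293 ≈ -3.2065e+6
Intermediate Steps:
g(Z) = -Z/1293 (g(Z) = Z*(-1/1293) = -Z/1293)
(-3104083 + g(1732)) + (-328*313 + 248) = (-3104083 - 1/1293*1732) + (-328*313 + 248) = (-3104083 - 1732/1293) + (-102664 + 248) = -4013581051/1293 - 102416 = -4146004939/1293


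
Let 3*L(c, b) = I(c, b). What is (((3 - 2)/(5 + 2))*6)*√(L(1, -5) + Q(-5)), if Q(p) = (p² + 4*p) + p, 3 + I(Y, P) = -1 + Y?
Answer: 6*I/7 ≈ 0.85714*I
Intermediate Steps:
I(Y, P) = -4 + Y (I(Y, P) = -3 + (-1 + Y) = -4 + Y)
L(c, b) = -4/3 + c/3 (L(c, b) = (-4 + c)/3 = -4/3 + c/3)
Q(p) = p² + 5*p
(((3 - 2)/(5 + 2))*6)*√(L(1, -5) + Q(-5)) = (((3 - 2)/(5 + 2))*6)*√((-4/3 + (⅓)*1) - 5*(5 - 5)) = ((1/7)*6)*√((-4/3 + ⅓) - 5*0) = ((1*(⅐))*6)*√(-1 + 0) = ((⅐)*6)*√(-1) = 6*I/7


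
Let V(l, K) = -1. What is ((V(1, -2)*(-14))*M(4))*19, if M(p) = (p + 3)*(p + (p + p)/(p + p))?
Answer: 9310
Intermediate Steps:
M(p) = (1 + p)*(3 + p) (M(p) = (3 + p)*(p + (2*p)/((2*p))) = (3 + p)*(p + (2*p)*(1/(2*p))) = (3 + p)*(p + 1) = (3 + p)*(1 + p) = (1 + p)*(3 + p))
((V(1, -2)*(-14))*M(4))*19 = ((-1*(-14))*(3 + 4**2 + 4*4))*19 = (14*(3 + 16 + 16))*19 = (14*35)*19 = 490*19 = 9310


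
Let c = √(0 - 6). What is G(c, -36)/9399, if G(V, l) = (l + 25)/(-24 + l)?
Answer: 11/563940 ≈ 1.9506e-5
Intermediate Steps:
c = I*√6 (c = √(-6) = I*√6 ≈ 2.4495*I)
G(V, l) = (25 + l)/(-24 + l)
G(c, -36)/9399 = ((25 - 36)/(-24 - 36))/9399 = (-11/(-60))*(1/9399) = -1/60*(-11)*(1/9399) = (11/60)*(1/9399) = 11/563940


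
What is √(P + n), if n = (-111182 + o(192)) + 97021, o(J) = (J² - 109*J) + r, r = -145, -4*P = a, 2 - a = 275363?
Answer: √281881/2 ≈ 265.46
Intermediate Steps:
a = -275361 (a = 2 - 1*275363 = 2 - 275363 = -275361)
P = 275361/4 (P = -¼*(-275361) = 275361/4 ≈ 68840.)
o(J) = -145 + J² - 109*J (o(J) = (J² - 109*J) - 145 = -145 + J² - 109*J)
n = 1630 (n = (-111182 + (-145 + 192² - 109*192)) + 97021 = (-111182 + (-145 + 36864 - 20928)) + 97021 = (-111182 + 15791) + 97021 = -95391 + 97021 = 1630)
√(P + n) = √(275361/4 + 1630) = √(281881/4) = √281881/2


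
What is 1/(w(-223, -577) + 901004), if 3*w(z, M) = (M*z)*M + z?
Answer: -3/71540378 ≈ -4.1934e-8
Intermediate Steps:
w(z, M) = z/3 + z*M²/3 (w(z, M) = ((M*z)*M + z)/3 = (z*M² + z)/3 = (z + z*M²)/3 = z/3 + z*M²/3)
1/(w(-223, -577) + 901004) = 1/((⅓)*(-223)*(1 + (-577)²) + 901004) = 1/((⅓)*(-223)*(1 + 332929) + 901004) = 1/((⅓)*(-223)*332930 + 901004) = 1/(-74243390/3 + 901004) = 1/(-71540378/3) = -3/71540378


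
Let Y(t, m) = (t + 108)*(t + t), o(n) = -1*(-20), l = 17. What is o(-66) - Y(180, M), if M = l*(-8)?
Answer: -103660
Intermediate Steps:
o(n) = 20
M = -136 (M = 17*(-8) = -136)
Y(t, m) = 2*t*(108 + t) (Y(t, m) = (108 + t)*(2*t) = 2*t*(108 + t))
o(-66) - Y(180, M) = 20 - 2*180*(108 + 180) = 20 - 2*180*288 = 20 - 1*103680 = 20 - 103680 = -103660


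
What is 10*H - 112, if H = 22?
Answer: 108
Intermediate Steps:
10*H - 112 = 10*22 - 112 = 220 - 112 = 108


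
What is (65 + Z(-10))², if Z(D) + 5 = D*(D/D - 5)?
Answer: 10000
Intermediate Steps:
Z(D) = -5 - 4*D (Z(D) = -5 + D*(D/D - 5) = -5 + D*(1 - 5) = -5 + D*(-4) = -5 - 4*D)
(65 + Z(-10))² = (65 + (-5 - 4*(-10)))² = (65 + (-5 + 40))² = (65 + 35)² = 100² = 10000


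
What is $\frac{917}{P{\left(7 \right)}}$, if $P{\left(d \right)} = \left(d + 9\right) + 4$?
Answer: $\frac{917}{20} \approx 45.85$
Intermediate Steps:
$P{\left(d \right)} = 13 + d$ ($P{\left(d \right)} = \left(9 + d\right) + 4 = 13 + d$)
$\frac{917}{P{\left(7 \right)}} = \frac{917}{13 + 7} = \frac{917}{20}$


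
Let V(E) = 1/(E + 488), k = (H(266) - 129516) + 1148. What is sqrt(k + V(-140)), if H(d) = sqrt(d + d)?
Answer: sqrt(-3886469481 + 60552*sqrt(133))/174 ≈ 358.25*I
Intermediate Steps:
H(d) = sqrt(2)*sqrt(d) (H(d) = sqrt(2*d) = sqrt(2)*sqrt(d))
k = -128368 + 2*sqrt(133) (k = (sqrt(2)*sqrt(266) - 129516) + 1148 = (2*sqrt(133) - 129516) + 1148 = (-129516 + 2*sqrt(133)) + 1148 = -128368 + 2*sqrt(133) ≈ -1.2835e+5)
V(E) = 1/(488 + E)
sqrt(k + V(-140)) = sqrt((-128368 + 2*sqrt(133)) + 1/(488 - 140)) = sqrt((-128368 + 2*sqrt(133)) + 1/348) = sqrt(-44672063/348 + 2*sqrt(133))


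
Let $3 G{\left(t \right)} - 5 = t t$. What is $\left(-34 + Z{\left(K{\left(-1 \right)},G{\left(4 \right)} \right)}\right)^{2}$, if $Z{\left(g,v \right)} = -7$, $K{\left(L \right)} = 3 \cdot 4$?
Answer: $1681$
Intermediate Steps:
$G{\left(t \right)} = \frac{5}{3} + \frac{t^{2}}{3}$ ($G{\left(t \right)} = \frac{5}{3} + \frac{t t}{3} = \frac{5}{3} + \frac{t^{2}}{3}$)
$K{\left(L \right)} = 12$
$\left(-34 + Z{\left(K{\left(-1 \right)},G{\left(4 \right)} \right)}\right)^{2} = \left(-34 - 7\right)^{2} = \left(-41\right)^{2} = 1681$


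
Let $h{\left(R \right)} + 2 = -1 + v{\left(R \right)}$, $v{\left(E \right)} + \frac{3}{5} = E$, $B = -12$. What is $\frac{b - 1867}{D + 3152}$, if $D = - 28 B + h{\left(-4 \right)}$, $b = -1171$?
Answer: $- \frac{1085}{1243} \approx -0.87289$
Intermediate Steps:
$v{\left(E \right)} = - \frac{3}{5} + E$
$h{\left(R \right)} = - \frac{18}{5} + R$ ($h{\left(R \right)} = -2 + \left(-1 + \left(- \frac{3}{5} + R\right)\right) = -2 + \left(- \frac{8}{5} + R\right) = - \frac{18}{5} + R$)
$D = \frac{1642}{5}$ ($D = \left(-28\right) \left(-12\right) - \frac{38}{5} = 336 - \frac{38}{5} = \frac{1642}{5} \approx 328.4$)
$\frac{b - 1867}{D + 3152} = \frac{-1171 - 1867}{\frac{1642}{5} + 3152} = - \frac{3038}{\frac{17402}{5}} = \left(-3038\right) \frac{5}{17402} = - \frac{1085}{1243}$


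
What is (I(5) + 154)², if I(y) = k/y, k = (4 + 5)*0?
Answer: 23716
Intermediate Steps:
k = 0 (k = 9*0 = 0)
I(y) = 0 (I(y) = 0/y = 0)
(I(5) + 154)² = (0 + 154)² = 154² = 23716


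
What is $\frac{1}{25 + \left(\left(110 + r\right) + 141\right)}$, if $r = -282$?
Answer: $- \frac{1}{6} \approx -0.16667$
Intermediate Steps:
$\frac{1}{25 + \left(\left(110 + r\right) + 141\right)} = \frac{1}{25 + \left(\left(110 - 282\right) + 141\right)} = \frac{1}{25 + \left(-172 + 141\right)} = \frac{1}{25 - 31} = \frac{1}{-6} = - \frac{1}{6}$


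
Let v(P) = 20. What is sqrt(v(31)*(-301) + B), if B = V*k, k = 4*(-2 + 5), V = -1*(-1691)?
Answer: 8*sqrt(223) ≈ 119.47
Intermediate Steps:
V = 1691
k = 12 (k = 4*3 = 12)
B = 20292 (B = 1691*12 = 20292)
sqrt(v(31)*(-301) + B) = sqrt(20*(-301) + 20292) = sqrt(-6020 + 20292) = sqrt(14272) = 8*sqrt(223)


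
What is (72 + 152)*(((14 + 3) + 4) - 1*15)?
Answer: 1344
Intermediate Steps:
(72 + 152)*(((14 + 3) + 4) - 1*15) = 224*((17 + 4) - 15) = 224*(21 - 15) = 224*6 = 1344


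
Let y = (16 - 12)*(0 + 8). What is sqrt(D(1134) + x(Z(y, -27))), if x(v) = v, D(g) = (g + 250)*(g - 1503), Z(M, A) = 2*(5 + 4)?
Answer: 21*I*sqrt(1158) ≈ 714.62*I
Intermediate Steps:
y = 32 (y = 4*8 = 32)
Z(M, A) = 18 (Z(M, A) = 2*9 = 18)
D(g) = (-1503 + g)*(250 + g) (D(g) = (250 + g)*(-1503 + g) = (-1503 + g)*(250 + g))
sqrt(D(1134) + x(Z(y, -27))) = sqrt((-375750 + 1134**2 - 1253*1134) + 18) = sqrt((-375750 + 1285956 - 1420902) + 18) = sqrt(-510696 + 18) = sqrt(-510678) = 21*I*sqrt(1158)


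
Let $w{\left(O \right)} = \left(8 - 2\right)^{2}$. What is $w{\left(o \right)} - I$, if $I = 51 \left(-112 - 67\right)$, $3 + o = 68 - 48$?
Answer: $9165$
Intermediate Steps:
$o = 17$ ($o = -3 + \left(68 - 48\right) = -3 + 20 = 17$)
$w{\left(O \right)} = 36$ ($w{\left(O \right)} = 6^{2} = 36$)
$I = -9129$ ($I = 51 \left(-179\right) = -9129$)
$w{\left(o \right)} - I = 36 - -9129 = 36 + 9129 = 9165$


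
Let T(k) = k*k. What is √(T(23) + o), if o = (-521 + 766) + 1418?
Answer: 4*√137 ≈ 46.819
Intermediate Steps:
T(k) = k²
o = 1663 (o = 245 + 1418 = 1663)
√(T(23) + o) = √(23² + 1663) = √(529 + 1663) = √2192 = 4*√137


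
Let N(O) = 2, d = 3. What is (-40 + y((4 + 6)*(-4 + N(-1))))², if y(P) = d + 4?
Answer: 1089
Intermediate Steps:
y(P) = 7 (y(P) = 3 + 4 = 7)
(-40 + y((4 + 6)*(-4 + N(-1))))² = (-40 + 7)² = (-33)² = 1089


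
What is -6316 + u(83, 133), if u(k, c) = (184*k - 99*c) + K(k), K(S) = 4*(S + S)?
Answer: -3547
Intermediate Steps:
K(S) = 8*S (K(S) = 4*(2*S) = 8*S)
u(k, c) = -99*c + 192*k (u(k, c) = (184*k - 99*c) + 8*k = (-99*c + 184*k) + 8*k = -99*c + 192*k)
-6316 + u(83, 133) = -6316 + (-99*133 + 192*83) = -6316 + (-13167 + 15936) = -6316 + 2769 = -3547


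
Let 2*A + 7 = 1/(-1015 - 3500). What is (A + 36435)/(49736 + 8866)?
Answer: 82244111/132294015 ≈ 0.62168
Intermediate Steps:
A = -15803/4515 (A = -7/2 + 1/(2*(-1015 - 3500)) = -7/2 + (½)/(-4515) = -7/2 + (½)*(-1/4515) = -7/2 - 1/9030 = -15803/4515 ≈ -3.5001)
(A + 36435)/(49736 + 8866) = (-15803/4515 + 36435)/(49736 + 8866) = (164488222/4515)/58602 = (164488222/4515)*(1/58602) = 82244111/132294015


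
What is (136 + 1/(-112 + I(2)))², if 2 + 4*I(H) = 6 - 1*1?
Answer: 3662186256/198025 ≈ 18494.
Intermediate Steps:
I(H) = ¾ (I(H) = -½ + (6 - 1*1)/4 = -½ + (6 - 1)/4 = -½ + (¼)*5 = -½ + 5/4 = ¾)
(136 + 1/(-112 + I(2)))² = (136 + 1/(-112 + ¾))² = (136 + 1/(-445/4))² = (136 - 4/445)² = (60516/445)² = 3662186256/198025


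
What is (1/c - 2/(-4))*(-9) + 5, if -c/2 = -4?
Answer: -5/8 ≈ -0.62500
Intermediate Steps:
c = 8 (c = -2*(-4) = 8)
(1/c - 2/(-4))*(-9) + 5 = (1/8 - 2/(-4))*(-9) + 5 = (1*(⅛) - 2*(-¼))*(-9) + 5 = (⅛ + ½)*(-9) + 5 = (5/8)*(-9) + 5 = -45/8 + 5 = -5/8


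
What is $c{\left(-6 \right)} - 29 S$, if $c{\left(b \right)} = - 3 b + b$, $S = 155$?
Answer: $-4483$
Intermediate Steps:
$c{\left(b \right)} = - 2 b$
$c{\left(-6 \right)} - 29 S = \left(-2\right) \left(-6\right) - 4495 = 12 - 4495 = -4483$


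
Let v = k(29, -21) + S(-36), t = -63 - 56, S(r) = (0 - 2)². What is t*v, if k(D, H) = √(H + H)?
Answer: -476 - 119*I*√42 ≈ -476.0 - 771.21*I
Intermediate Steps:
k(D, H) = √2*√H (k(D, H) = √(2*H) = √2*√H)
S(r) = 4 (S(r) = (-2)² = 4)
t = -119
v = 4 + I*√42 (v = √2*√(-21) + 4 = √2*(I*√21) + 4 = I*√42 + 4 = 4 + I*√42 ≈ 4.0 + 6.4807*I)
t*v = -119*(4 + I*√42) = -476 - 119*I*√42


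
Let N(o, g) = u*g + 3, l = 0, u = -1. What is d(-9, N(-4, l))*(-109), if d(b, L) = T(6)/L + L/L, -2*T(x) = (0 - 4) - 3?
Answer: -1417/6 ≈ -236.17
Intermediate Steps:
T(x) = 7/2 (T(x) = -((0 - 4) - 3)/2 = -(-4 - 3)/2 = -1/2*(-7) = 7/2)
N(o, g) = 3 - g (N(o, g) = -g + 3 = 3 - g)
d(b, L) = 1 + 7/(2*L) (d(b, L) = 7/(2*L) + L/L = 7/(2*L) + 1 = 1 + 7/(2*L))
d(-9, N(-4, l))*(-109) = ((7/2 + (3 - 1*0))/(3 - 1*0))*(-109) = ((7/2 + (3 + 0))/(3 + 0))*(-109) = ((7/2 + 3)/3)*(-109) = ((1/3)*(13/2))*(-109) = (13/6)*(-109) = -1417/6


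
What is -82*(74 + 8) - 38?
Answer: -6762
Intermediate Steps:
-82*(74 + 8) - 38 = -82*82 - 38 = -6724 - 38 = -6762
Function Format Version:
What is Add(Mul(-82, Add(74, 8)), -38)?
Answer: -6762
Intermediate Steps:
Add(Mul(-82, Add(74, 8)), -38) = Add(Mul(-82, 82), -38) = Add(-6724, -38) = -6762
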